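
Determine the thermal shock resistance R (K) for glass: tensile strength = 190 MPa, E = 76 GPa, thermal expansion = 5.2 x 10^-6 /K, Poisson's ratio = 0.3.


Thermal shock resistance: R = sigma * (1 - nu) / (E * alpha)
  Numerator = 190 * (1 - 0.3) = 133.0
  Denominator = 76 * 1000 * (5.2 x 10^-6) = 0.3952
  R = 133.0 / 0.3952 = 336.5 K

336.5 K


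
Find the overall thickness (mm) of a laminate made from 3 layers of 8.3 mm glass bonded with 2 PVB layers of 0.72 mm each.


Total thickness = glass contribution + PVB contribution
  Glass: 3 * 8.3 = 24.9 mm
  PVB: 2 * 0.72 = 1.44 mm
  Total = 24.9 + 1.44 = 26.34 mm

26.34 mm


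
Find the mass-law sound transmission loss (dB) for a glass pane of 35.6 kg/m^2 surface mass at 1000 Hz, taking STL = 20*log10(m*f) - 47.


Mass law: STL = 20 * log10(m * f) - 47
  m * f = 35.6 * 1000 = 35600
  log10(35600) = 4.55145
  STL = 20 * 4.55145 - 47 = 91.029 - 47 = 44.0 dB

44.0 dB


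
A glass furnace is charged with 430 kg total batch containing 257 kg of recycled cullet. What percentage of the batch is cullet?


Cullet ratio = (cullet mass / total batch mass) * 100
  Ratio = 257 / 430 * 100 = 59.77%

59.77%


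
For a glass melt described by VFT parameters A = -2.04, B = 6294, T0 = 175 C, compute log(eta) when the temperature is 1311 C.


VFT equation: log(eta) = A + B / (T - T0)
  T - T0 = 1311 - 175 = 1136
  B / (T - T0) = 6294 / 1136 = 5.54
  log(eta) = -2.04 + 5.54 = 3.5

3.5


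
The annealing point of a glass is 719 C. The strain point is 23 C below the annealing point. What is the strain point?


Strain point = annealing point - difference:
  T_strain = 719 - 23 = 696 C

696 C


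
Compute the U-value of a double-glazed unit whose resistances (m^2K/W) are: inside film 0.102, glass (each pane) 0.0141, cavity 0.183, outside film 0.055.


Total thermal resistance (series):
  R_total = R_in + R_glass + R_air + R_glass + R_out
  R_total = 0.102 + 0.0141 + 0.183 + 0.0141 + 0.055 = 0.3682 m^2K/W
U-value = 1 / R_total = 1 / 0.3682 = 2.716 W/m^2K

2.716 W/m^2K


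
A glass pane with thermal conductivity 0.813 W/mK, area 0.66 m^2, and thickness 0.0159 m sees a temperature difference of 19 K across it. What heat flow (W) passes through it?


Fourier's law: Q = k * A * dT / t
  Q = 0.813 * 0.66 * 19 / 0.0159
  Q = 10.19502 / 0.0159 = 641.2 W

641.2 W


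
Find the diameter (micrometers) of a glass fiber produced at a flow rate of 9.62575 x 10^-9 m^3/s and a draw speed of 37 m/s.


Cross-sectional area from continuity:
  A = Q / v = 9.62575 x 10^-9 / 37 = 2.601554 x 10^-10 m^2
Diameter from circular cross-section:
  d = sqrt(4A / pi) * 10^6 (m -> um)
  d = sqrt(4 * 2.601554 x 10^-10 / pi) * 10^6 = 18.2 um

18.2 um


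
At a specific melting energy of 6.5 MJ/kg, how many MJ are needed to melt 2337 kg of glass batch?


Total energy = mass * specific energy
  E = 2337 * 6.5 = 15190.5 MJ

15190.5 MJ


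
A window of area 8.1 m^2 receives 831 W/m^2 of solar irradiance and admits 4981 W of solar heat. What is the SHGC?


Rearrange Q = Area * SHGC * Irradiance:
  SHGC = Q / (Area * Irradiance)
  SHGC = 4981 / (8.1 * 831) = 0.74

0.74


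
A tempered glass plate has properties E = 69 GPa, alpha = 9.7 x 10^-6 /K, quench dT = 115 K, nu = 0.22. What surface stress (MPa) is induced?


Tempering stress: sigma = E * alpha * dT / (1 - nu)
  E (MPa) = 69 * 1000 = 69000
  Numerator = 69000 * (9.7 x 10^-6) * 115 = 76.9695
  Denominator = 1 - 0.22 = 0.78
  sigma = 76.9695 / 0.78 = 98.7 MPa

98.7 MPa


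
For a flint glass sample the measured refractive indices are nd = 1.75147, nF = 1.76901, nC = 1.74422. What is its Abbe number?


Abbe number formula: Vd = (nd - 1) / (nF - nC)
  nd - 1 = 1.75147 - 1 = 0.75147
  nF - nC = 1.76901 - 1.74422 = 0.02479
  Vd = 0.75147 / 0.02479 = 30.31

30.31


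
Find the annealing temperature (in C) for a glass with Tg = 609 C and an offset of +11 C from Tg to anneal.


The annealing temperature is Tg plus the offset:
  T_anneal = 609 + 11 = 620 C

620 C


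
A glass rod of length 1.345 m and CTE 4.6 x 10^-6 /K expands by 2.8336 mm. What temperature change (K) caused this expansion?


Rearrange dL = alpha * L0 * dT for dT:
  dT = dL / (alpha * L0)
  dL (m) = 2.8336 / 1000 = 0.0028336
  dT = 0.0028336 / ((4.6 x 10^-6) * 1.345) = 458.0 K

458.0 K


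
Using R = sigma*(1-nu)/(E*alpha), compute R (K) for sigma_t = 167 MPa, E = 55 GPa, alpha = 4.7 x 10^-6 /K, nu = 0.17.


Thermal shock resistance: R = sigma * (1 - nu) / (E * alpha)
  Numerator = 167 * (1 - 0.17) = 138.61
  Denominator = 55 * 1000 * (4.7 x 10^-6) = 0.2585
  R = 138.61 / 0.2585 = 536.2 K

536.2 K


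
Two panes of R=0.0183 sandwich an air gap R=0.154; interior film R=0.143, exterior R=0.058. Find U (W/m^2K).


Total thermal resistance (series):
  R_total = R_in + R_glass + R_air + R_glass + R_out
  R_total = 0.143 + 0.0183 + 0.154 + 0.0183 + 0.058 = 0.3916 m^2K/W
U-value = 1 / R_total = 1 / 0.3916 = 2.554 W/m^2K

2.554 W/m^2K


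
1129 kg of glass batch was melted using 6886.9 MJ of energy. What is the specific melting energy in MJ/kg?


Rearrange E = m * s for s:
  s = E / m
  s = 6886.9 / 1129 = 6.1 MJ/kg

6.1 MJ/kg


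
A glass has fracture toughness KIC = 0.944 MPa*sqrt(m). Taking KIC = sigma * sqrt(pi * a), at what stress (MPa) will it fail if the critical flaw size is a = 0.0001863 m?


Rearrange KIC = sigma * sqrt(pi * a):
  sigma = KIC / sqrt(pi * a)
  sqrt(pi * 0.0001863) = 0.024193
  sigma = 0.944 / 0.024193 = 39.02 MPa

39.02 MPa


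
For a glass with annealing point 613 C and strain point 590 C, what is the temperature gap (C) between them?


Gap = T_anneal - T_strain:
  gap = 613 - 590 = 23 C

23 C


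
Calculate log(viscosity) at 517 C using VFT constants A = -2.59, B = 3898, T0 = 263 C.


VFT equation: log(eta) = A + B / (T - T0)
  T - T0 = 517 - 263 = 254
  B / (T - T0) = 3898 / 254 = 15.346
  log(eta) = -2.59 + 15.346 = 12.756

12.756


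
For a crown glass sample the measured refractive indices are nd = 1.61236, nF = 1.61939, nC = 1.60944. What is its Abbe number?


Abbe number formula: Vd = (nd - 1) / (nF - nC)
  nd - 1 = 1.61236 - 1 = 0.61236
  nF - nC = 1.61939 - 1.60944 = 0.00995
  Vd = 0.61236 / 0.00995 = 61.54

61.54


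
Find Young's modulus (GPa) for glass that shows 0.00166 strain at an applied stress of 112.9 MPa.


Young's modulus: E = stress / strain
  E = 112.9 MPa / 0.00166 = 68012.05 MPa
Convert to GPa: 68012.05 / 1000 = 68.01 GPa

68.01 GPa


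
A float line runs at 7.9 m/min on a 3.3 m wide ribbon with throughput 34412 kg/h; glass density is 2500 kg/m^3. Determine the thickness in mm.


Ribbon cross-section from mass balance:
  Volume rate = throughput / density = 34412 / 2500 = 13.7648 m^3/h
  thickness = volume rate / (speed * 60 * width), i.e.
  thickness = throughput / (60 * speed * width * density) * 1000
  thickness = 34412 / (60 * 7.9 * 3.3 * 2500) * 1000 = 8.8 mm

8.8 mm


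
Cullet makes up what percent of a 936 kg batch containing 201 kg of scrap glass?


Cullet ratio = (cullet mass / total batch mass) * 100
  Ratio = 201 / 936 * 100 = 21.47%

21.47%


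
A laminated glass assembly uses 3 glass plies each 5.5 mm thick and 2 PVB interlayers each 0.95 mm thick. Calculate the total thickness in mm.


Total thickness = glass contribution + PVB contribution
  Glass: 3 * 5.5 = 16.5 mm
  PVB: 2 * 0.95 = 1.9 mm
  Total = 16.5 + 1.9 = 18.4 mm

18.4 mm


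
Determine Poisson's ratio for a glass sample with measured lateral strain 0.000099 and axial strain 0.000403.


Poisson's ratio: nu = lateral strain / axial strain
  nu = 0.000099 / 0.000403 = 0.2457

0.2457


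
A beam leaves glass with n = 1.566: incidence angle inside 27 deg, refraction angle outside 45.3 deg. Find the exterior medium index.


Apply Snell's law: n1 * sin(theta1) = n2 * sin(theta2)
  n2 = n1 * sin(theta1) / sin(theta2)
  sin(27) = 0.45399
  sin(45.3) = 0.710799
  n2 = 1.566 * 0.45399 / 0.710799 = 1.0002

1.0002


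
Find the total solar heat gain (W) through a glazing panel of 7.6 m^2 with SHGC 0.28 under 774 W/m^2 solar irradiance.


Solar heat gain: Q = Area * SHGC * Irradiance
  Q = 7.6 * 0.28 * 774 = 1647.1 W

1647.1 W


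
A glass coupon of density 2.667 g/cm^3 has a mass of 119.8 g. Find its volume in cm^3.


Rearrange rho = m / V:
  V = m / rho
  V = 119.8 / 2.667 = 44.919 cm^3

44.919 cm^3


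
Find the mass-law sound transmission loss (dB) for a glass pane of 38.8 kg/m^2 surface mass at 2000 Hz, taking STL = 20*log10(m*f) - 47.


Mass law: STL = 20 * log10(m * f) - 47
  m * f = 38.8 * 2000 = 77600
  log10(77600) = 4.88986
  STL = 20 * 4.88986 - 47 = 97.7972 - 47 = 50.8 dB

50.8 dB


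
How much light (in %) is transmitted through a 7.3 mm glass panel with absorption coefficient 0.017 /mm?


Beer-Lambert law: T = exp(-alpha * thickness)
  exponent = -0.017 * 7.3 = -0.1241
  T = exp(-0.1241) = 0.8833
  Percentage = 0.8833 * 100 = 88.33%

88.33%


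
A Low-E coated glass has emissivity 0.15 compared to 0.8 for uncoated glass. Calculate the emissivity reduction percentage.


Percentage reduction = (1 - coated/uncoated) * 100
  Ratio = 0.15 / 0.8 = 0.1875
  Reduction = (1 - 0.1875) * 100 = 81.2%

81.2%


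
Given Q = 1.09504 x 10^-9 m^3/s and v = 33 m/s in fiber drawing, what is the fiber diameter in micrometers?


Cross-sectional area from continuity:
  A = Q / v = 1.09504 x 10^-9 / 33 = 3.318303 x 10^-11 m^2
Diameter from circular cross-section:
  d = sqrt(4A / pi) * 10^6 (m -> um)
  d = sqrt(4 * 3.318303 x 10^-11 / pi) * 10^6 = 6.5 um

6.5 um


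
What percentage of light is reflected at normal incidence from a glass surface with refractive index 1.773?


Fresnel reflectance at normal incidence:
  R = ((n - 1)/(n + 1))^2
  (n - 1)/(n + 1) = (1.773 - 1)/(1.773 + 1) = 0.278759
  R = 0.278759^2 = 0.0777066
  R(%) = 0.0777066 * 100 = 7.771%

7.771%


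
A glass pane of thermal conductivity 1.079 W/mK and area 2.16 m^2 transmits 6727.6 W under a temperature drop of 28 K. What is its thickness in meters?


Fourier's law: t = k * A * dT / Q
  t = 1.079 * 2.16 * 28 / 6727.6
  t = 65.25792 / 6727.6 = 0.0097 m

0.0097 m


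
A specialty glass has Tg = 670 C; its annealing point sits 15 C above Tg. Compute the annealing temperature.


The annealing temperature is Tg plus the offset:
  T_anneal = 670 + 15 = 685 C

685 C


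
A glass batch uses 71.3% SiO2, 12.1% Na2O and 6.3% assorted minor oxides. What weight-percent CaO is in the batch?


Pieces sum to 100%:
  CaO = 100 - (SiO2 + Na2O + others)
  CaO = 100 - (71.3 + 12.1 + 6.3) = 10.3%

10.3%


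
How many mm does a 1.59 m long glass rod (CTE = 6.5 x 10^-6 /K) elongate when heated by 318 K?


Thermal expansion formula: dL = alpha * L0 * dT
  dL = (6.5 x 10^-6) * 1.59 * 318 = 0.00328653 m
Convert to mm: 0.00328653 * 1000 = 3.2865 mm

3.2865 mm


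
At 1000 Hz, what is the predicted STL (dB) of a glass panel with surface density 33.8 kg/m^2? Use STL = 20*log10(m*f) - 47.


Mass law: STL = 20 * log10(m * f) - 47
  m * f = 33.8 * 1000 = 33800
  log10(33800) = 4.52892
  STL = 20 * 4.52892 - 47 = 90.5784 - 47 = 43.6 dB

43.6 dB


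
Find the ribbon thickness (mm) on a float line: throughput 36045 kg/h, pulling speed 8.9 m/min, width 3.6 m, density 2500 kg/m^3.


Ribbon cross-section from mass balance:
  Volume rate = throughput / density = 36045 / 2500 = 14.418 m^3/h
  thickness = volume rate / (speed * 60 * width), i.e.
  thickness = throughput / (60 * speed * width * density) * 1000
  thickness = 36045 / (60 * 8.9 * 3.6 * 2500) * 1000 = 7.5 mm

7.5 mm


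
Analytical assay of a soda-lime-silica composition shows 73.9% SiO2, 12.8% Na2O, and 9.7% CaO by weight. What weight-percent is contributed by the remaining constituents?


Sum the three major oxides:
  SiO2 + Na2O + CaO = 73.9 + 12.8 + 9.7 = 96.4%
Subtract from 100%:
  Others = 100 - 96.4 = 3.6%

3.6%


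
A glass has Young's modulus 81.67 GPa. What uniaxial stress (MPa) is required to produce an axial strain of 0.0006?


Rearrange E = sigma / epsilon:
  sigma = E * epsilon
  E (MPa) = 81.67 * 1000 = 81670
  sigma = 81670 * 0.0006 = 49.0 MPa

49.0 MPa


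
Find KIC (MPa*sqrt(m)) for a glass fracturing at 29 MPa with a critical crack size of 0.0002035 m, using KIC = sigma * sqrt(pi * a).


Fracture toughness: KIC = sigma * sqrt(pi * a)
  pi * a = pi * 0.0002035 = 0.000639314
  sqrt(pi * a) = 0.025285
  KIC = 29 * 0.025285 = 0.733 MPa*sqrt(m)

0.733 MPa*sqrt(m)


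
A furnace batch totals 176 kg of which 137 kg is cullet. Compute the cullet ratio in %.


Cullet ratio = (cullet mass / total batch mass) * 100
  Ratio = 137 / 176 * 100 = 77.84%

77.84%


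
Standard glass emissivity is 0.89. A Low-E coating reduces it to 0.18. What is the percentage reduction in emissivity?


Percentage reduction = (1 - coated/uncoated) * 100
  Ratio = 0.18 / 0.89 = 0.2022
  Reduction = (1 - 0.2022) * 100 = 79.8%

79.8%


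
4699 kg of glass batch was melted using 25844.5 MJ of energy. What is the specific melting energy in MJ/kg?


Rearrange E = m * s for s:
  s = E / m
  s = 25844.5 / 4699 = 5.5 MJ/kg

5.5 MJ/kg


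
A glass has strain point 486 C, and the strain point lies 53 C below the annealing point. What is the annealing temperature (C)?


T_anneal = T_strain + gap:
  T_anneal = 486 + 53 = 539 C

539 C


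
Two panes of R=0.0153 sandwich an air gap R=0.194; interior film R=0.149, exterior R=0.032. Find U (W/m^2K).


Total thermal resistance (series):
  R_total = R_in + R_glass + R_air + R_glass + R_out
  R_total = 0.149 + 0.0153 + 0.194 + 0.0153 + 0.032 = 0.4056 m^2K/W
U-value = 1 / R_total = 1 / 0.4056 = 2.465 W/m^2K

2.465 W/m^2K


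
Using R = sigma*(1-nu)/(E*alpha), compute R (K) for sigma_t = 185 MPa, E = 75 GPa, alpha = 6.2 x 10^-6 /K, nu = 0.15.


Thermal shock resistance: R = sigma * (1 - nu) / (E * alpha)
  Numerator = 185 * (1 - 0.15) = 157.25
  Denominator = 75 * 1000 * (6.2 x 10^-6) = 0.465
  R = 157.25 / 0.465 = 338.2 K

338.2 K


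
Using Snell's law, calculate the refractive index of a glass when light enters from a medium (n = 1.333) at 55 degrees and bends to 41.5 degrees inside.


Apply Snell's law: n1 * sin(theta1) = n2 * sin(theta2)
  n2 = n1 * sin(theta1) / sin(theta2)
  sin(55) = 0.819152
  sin(41.5) = 0.66262
  n2 = 1.333 * 0.819152 / 0.66262 = 1.6479

1.6479


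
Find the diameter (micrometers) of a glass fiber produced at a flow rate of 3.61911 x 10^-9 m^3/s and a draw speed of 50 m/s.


Cross-sectional area from continuity:
  A = Q / v = 3.61911 x 10^-9 / 50 = 7.23822 x 10^-11 m^2
Diameter from circular cross-section:
  d = sqrt(4A / pi) * 10^6 (m -> um)
  d = sqrt(4 * 7.23822 x 10^-11 / pi) * 10^6 = 9.6 um

9.6 um


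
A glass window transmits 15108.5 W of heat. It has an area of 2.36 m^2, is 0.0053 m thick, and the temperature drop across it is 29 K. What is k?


Fourier's law rearranged: k = Q * t / (A * dT)
  Numerator = 15108.5 * 0.0053 = 80.07505
  Denominator = 2.36 * 29 = 68.44
  k = 80.07505 / 68.44 = 1.17 W/mK

1.17 W/mK


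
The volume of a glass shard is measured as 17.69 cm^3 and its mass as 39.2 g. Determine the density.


Use the definition of density:
  rho = mass / volume
  rho = 39.2 / 17.69 = 2.216 g/cm^3

2.216 g/cm^3


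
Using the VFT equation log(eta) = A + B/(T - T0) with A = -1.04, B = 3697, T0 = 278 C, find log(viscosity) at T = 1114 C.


VFT equation: log(eta) = A + B / (T - T0)
  T - T0 = 1114 - 278 = 836
  B / (T - T0) = 3697 / 836 = 4.422
  log(eta) = -1.04 + 4.422 = 3.382

3.382


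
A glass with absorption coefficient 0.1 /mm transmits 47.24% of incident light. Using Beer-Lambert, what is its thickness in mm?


Rearrange T = exp(-alpha * thickness):
  thickness = -ln(T) / alpha
  T = 47.24/100 = 0.4724
  ln(T) = -0.74993
  -ln(T) = 0.74993
  thickness = 0.74993 / 0.1 = 7.5 mm

7.5 mm


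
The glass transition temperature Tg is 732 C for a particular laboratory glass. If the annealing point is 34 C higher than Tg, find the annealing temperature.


The annealing temperature is Tg plus the offset:
  T_anneal = 732 + 34 = 766 C

766 C


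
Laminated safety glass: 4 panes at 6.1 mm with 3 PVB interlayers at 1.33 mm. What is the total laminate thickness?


Total thickness = glass contribution + PVB contribution
  Glass: 4 * 6.1 = 24.4 mm
  PVB: 3 * 1.33 = 3.99 mm
  Total = 24.4 + 3.99 = 28.39 mm

28.39 mm


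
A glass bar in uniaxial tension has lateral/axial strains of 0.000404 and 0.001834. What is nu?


Poisson's ratio: nu = lateral strain / axial strain
  nu = 0.000404 / 0.001834 = 0.2203

0.2203


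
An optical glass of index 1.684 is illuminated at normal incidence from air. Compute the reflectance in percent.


Fresnel reflectance at normal incidence:
  R = ((n - 1)/(n + 1))^2
  (n - 1)/(n + 1) = (1.684 - 1)/(1.684 + 1) = 0.254844
  R = 0.254844^2 = 0.0649455
  R(%) = 0.0649455 * 100 = 6.495%

6.495%


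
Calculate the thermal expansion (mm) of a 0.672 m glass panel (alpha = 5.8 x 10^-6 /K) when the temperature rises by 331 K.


Thermal expansion formula: dL = alpha * L0 * dT
  dL = (5.8 x 10^-6) * 0.672 * 331 = 0.00129011 m
Convert to mm: 0.00129011 * 1000 = 1.2901 mm

1.2901 mm


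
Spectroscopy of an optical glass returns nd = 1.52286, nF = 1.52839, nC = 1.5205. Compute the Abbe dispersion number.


Abbe number formula: Vd = (nd - 1) / (nF - nC)
  nd - 1 = 1.52286 - 1 = 0.52286
  nF - nC = 1.52839 - 1.5205 = 0.00789
  Vd = 0.52286 / 0.00789 = 66.27

66.27


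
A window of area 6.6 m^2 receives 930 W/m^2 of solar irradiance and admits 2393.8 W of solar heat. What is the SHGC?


Rearrange Q = Area * SHGC * Irradiance:
  SHGC = Q / (Area * Irradiance)
  SHGC = 2393.8 / (6.6 * 930) = 0.39

0.39


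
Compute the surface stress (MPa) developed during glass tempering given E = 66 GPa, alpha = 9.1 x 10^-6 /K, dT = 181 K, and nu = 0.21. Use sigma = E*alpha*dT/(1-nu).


Tempering stress: sigma = E * alpha * dT / (1 - nu)
  E (MPa) = 66 * 1000 = 66000
  Numerator = 66000 * (9.1 x 10^-6) * 181 = 108.7086
  Denominator = 1 - 0.21 = 0.79
  sigma = 108.7086 / 0.79 = 137.6 MPa

137.6 MPa


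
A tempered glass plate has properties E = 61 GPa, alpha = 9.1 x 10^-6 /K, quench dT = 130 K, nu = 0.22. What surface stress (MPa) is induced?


Tempering stress: sigma = E * alpha * dT / (1 - nu)
  E (MPa) = 61 * 1000 = 61000
  Numerator = 61000 * (9.1 x 10^-6) * 130 = 72.163
  Denominator = 1 - 0.22 = 0.78
  sigma = 72.163 / 0.78 = 92.5 MPa

92.5 MPa


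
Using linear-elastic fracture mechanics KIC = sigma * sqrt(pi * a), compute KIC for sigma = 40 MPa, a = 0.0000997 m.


Fracture toughness: KIC = sigma * sqrt(pi * a)
  pi * a = pi * 0.0000997 = 0.000313217
  sqrt(pi * a) = 0.017698
  KIC = 40 * 0.017698 = 0.708 MPa*sqrt(m)

0.708 MPa*sqrt(m)


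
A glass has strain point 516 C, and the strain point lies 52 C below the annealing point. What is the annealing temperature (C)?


T_anneal = T_strain + gap:
  T_anneal = 516 + 52 = 568 C

568 C


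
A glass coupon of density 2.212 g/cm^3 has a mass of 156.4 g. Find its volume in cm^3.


Rearrange rho = m / V:
  V = m / rho
  V = 156.4 / 2.212 = 70.705 cm^3

70.705 cm^3


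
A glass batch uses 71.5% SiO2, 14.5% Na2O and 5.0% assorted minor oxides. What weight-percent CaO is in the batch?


Pieces sum to 100%:
  CaO = 100 - (SiO2 + Na2O + others)
  CaO = 100 - (71.5 + 14.5 + 5.0) = 9.0%

9.0%


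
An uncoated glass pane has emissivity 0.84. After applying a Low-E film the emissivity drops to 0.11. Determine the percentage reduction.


Percentage reduction = (1 - coated/uncoated) * 100
  Ratio = 0.11 / 0.84 = 0.131
  Reduction = (1 - 0.131) * 100 = 86.9%

86.9%


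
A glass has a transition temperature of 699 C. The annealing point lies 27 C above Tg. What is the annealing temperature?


The annealing temperature is Tg plus the offset:
  T_anneal = 699 + 27 = 726 C

726 C


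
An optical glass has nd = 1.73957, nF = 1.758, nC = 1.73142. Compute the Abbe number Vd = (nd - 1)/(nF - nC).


Abbe number formula: Vd = (nd - 1) / (nF - nC)
  nd - 1 = 1.73957 - 1 = 0.73957
  nF - nC = 1.758 - 1.73142 = 0.02658
  Vd = 0.73957 / 0.02658 = 27.82

27.82


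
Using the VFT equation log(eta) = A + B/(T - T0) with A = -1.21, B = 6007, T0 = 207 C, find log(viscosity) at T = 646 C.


VFT equation: log(eta) = A + B / (T - T0)
  T - T0 = 646 - 207 = 439
  B / (T - T0) = 6007 / 439 = 13.683
  log(eta) = -1.21 + 13.683 = 12.473

12.473


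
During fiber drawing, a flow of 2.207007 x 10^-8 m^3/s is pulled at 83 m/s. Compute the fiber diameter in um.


Cross-sectional area from continuity:
  A = Q / v = 2.207007 x 10^-8 / 83 = 2.659045 x 10^-10 m^2
Diameter from circular cross-section:
  d = sqrt(4A / pi) * 10^6 (m -> um)
  d = sqrt(4 * 2.659045 x 10^-10 / pi) * 10^6 = 18.4 um

18.4 um


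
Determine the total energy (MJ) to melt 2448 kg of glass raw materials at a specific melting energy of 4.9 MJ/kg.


Total energy = mass * specific energy
  E = 2448 * 4.9 = 11995.2 MJ

11995.2 MJ


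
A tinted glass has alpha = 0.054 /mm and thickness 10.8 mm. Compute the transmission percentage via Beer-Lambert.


Beer-Lambert law: T = exp(-alpha * thickness)
  exponent = -0.054 * 10.8 = -0.5832
  T = exp(-0.5832) = 0.5581
  Percentage = 0.5581 * 100 = 55.81%

55.81%


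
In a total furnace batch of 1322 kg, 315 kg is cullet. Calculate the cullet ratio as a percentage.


Cullet ratio = (cullet mass / total batch mass) * 100
  Ratio = 315 / 1322 * 100 = 23.83%

23.83%


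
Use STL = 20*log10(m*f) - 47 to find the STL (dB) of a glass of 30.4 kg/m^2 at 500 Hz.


Mass law: STL = 20 * log10(m * f) - 47
  m * f = 30.4 * 500 = 15200
  log10(15200) = 4.18184
  STL = 20 * 4.18184 - 47 = 83.6368 - 47 = 36.6 dB

36.6 dB


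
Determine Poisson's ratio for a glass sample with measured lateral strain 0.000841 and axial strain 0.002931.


Poisson's ratio: nu = lateral strain / axial strain
  nu = 0.000841 / 0.002931 = 0.2869

0.2869


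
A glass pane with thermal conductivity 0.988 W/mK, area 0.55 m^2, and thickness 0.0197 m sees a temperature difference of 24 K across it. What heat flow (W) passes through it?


Fourier's law: Q = k * A * dT / t
  Q = 0.988 * 0.55 * 24 / 0.0197
  Q = 13.0416 / 0.0197 = 662 W

662 W


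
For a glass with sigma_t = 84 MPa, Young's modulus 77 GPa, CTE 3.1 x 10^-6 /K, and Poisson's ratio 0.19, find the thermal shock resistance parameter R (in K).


Thermal shock resistance: R = sigma * (1 - nu) / (E * alpha)
  Numerator = 84 * (1 - 0.19) = 68.04
  Denominator = 77 * 1000 * (3.1 x 10^-6) = 0.2387
  R = 68.04 / 0.2387 = 285.0 K

285.0 K


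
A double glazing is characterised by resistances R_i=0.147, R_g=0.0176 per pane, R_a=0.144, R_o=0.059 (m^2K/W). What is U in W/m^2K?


Total thermal resistance (series):
  R_total = R_in + R_glass + R_air + R_glass + R_out
  R_total = 0.147 + 0.0176 + 0.144 + 0.0176 + 0.059 = 0.3852 m^2K/W
U-value = 1 / R_total = 1 / 0.3852 = 2.596 W/m^2K

2.596 W/m^2K


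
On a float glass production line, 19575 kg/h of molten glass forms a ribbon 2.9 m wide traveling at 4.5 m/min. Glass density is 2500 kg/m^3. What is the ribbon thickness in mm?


Ribbon cross-section from mass balance:
  Volume rate = throughput / density = 19575 / 2500 = 7.83 m^3/h
  thickness = volume rate / (speed * 60 * width), i.e.
  thickness = throughput / (60 * speed * width * density) * 1000
  thickness = 19575 / (60 * 4.5 * 2.9 * 2500) * 1000 = 10.0 mm

10.0 mm


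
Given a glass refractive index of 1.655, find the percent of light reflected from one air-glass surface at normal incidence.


Fresnel reflectance at normal incidence:
  R = ((n - 1)/(n + 1))^2
  (n - 1)/(n + 1) = (1.655 - 1)/(1.655 + 1) = 0.246704
  R = 0.246704^2 = 0.0608629
  R(%) = 0.0608629 * 100 = 6.086%

6.086%


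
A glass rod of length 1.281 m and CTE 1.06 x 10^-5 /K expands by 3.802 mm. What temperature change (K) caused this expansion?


Rearrange dL = alpha * L0 * dT for dT:
  dT = dL / (alpha * L0)
  dL (m) = 3.802 / 1000 = 0.003802
  dT = 0.003802 / ((1.06 x 10^-5) * 1.281) = 280.0 K

280.0 K


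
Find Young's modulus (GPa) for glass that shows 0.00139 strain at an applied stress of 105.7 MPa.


Young's modulus: E = stress / strain
  E = 105.7 MPa / 0.00139 = 76043.17 MPa
Convert to GPa: 76043.17 / 1000 = 76.04 GPa

76.04 GPa


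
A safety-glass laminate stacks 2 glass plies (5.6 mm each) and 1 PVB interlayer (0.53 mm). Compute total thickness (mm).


Total thickness = glass contribution + PVB contribution
  Glass: 2 * 5.6 = 11.2 mm
  PVB: 1 * 0.53 = 0.53 mm
  Total = 11.2 + 0.53 = 11.73 mm

11.73 mm


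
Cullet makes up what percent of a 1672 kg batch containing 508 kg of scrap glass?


Cullet ratio = (cullet mass / total batch mass) * 100
  Ratio = 508 / 1672 * 100 = 30.38%

30.38%


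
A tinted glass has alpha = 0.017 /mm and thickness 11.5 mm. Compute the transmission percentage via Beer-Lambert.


Beer-Lambert law: T = exp(-alpha * thickness)
  exponent = -0.017 * 11.5 = -0.1955
  T = exp(-0.1955) = 0.8224
  Percentage = 0.8224 * 100 = 82.24%

82.24%


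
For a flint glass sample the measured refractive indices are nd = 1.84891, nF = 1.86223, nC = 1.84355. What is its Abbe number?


Abbe number formula: Vd = (nd - 1) / (nF - nC)
  nd - 1 = 1.84891 - 1 = 0.84891
  nF - nC = 1.86223 - 1.84355 = 0.01868
  Vd = 0.84891 / 0.01868 = 45.44

45.44


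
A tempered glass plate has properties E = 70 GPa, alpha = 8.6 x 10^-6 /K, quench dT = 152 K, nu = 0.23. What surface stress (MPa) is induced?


Tempering stress: sigma = E * alpha * dT / (1 - nu)
  E (MPa) = 70 * 1000 = 70000
  Numerator = 70000 * (8.6 x 10^-6) * 152 = 91.504
  Denominator = 1 - 0.23 = 0.77
  sigma = 91.504 / 0.77 = 118.8 MPa

118.8 MPa


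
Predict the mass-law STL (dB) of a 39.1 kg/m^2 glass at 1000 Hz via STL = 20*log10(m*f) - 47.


Mass law: STL = 20 * log10(m * f) - 47
  m * f = 39.1 * 1000 = 39100
  log10(39100) = 4.59218
  STL = 20 * 4.59218 - 47 = 91.8436 - 47 = 44.8 dB

44.8 dB


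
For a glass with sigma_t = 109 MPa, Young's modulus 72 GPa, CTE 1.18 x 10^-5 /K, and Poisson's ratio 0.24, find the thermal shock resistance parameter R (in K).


Thermal shock resistance: R = sigma * (1 - nu) / (E * alpha)
  Numerator = 109 * (1 - 0.24) = 82.84
  Denominator = 72 * 1000 * (1.18 x 10^-5) = 0.8496
  R = 82.84 / 0.8496 = 97.5 K

97.5 K


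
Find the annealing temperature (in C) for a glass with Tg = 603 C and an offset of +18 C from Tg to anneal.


The annealing temperature is Tg plus the offset:
  T_anneal = 603 + 18 = 621 C

621 C


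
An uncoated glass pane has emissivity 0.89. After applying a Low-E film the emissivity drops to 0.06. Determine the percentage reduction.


Percentage reduction = (1 - coated/uncoated) * 100
  Ratio = 0.06 / 0.89 = 0.0674
  Reduction = (1 - 0.0674) * 100 = 93.3%

93.3%


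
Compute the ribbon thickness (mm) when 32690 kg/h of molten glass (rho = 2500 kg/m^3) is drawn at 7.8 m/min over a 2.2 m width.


Ribbon cross-section from mass balance:
  Volume rate = throughput / density = 32690 / 2500 = 13.076 m^3/h
  thickness = volume rate / (speed * 60 * width), i.e.
  thickness = throughput / (60 * speed * width * density) * 1000
  thickness = 32690 / (60 * 7.8 * 2.2 * 2500) * 1000 = 12.7 mm

12.7 mm


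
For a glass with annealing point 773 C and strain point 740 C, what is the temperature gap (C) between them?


Gap = T_anneal - T_strain:
  gap = 773 - 740 = 33 C

33 C


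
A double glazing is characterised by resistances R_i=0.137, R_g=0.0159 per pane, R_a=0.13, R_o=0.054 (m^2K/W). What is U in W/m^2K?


Total thermal resistance (series):
  R_total = R_in + R_glass + R_air + R_glass + R_out
  R_total = 0.137 + 0.0159 + 0.13 + 0.0159 + 0.054 = 0.3528 m^2K/W
U-value = 1 / R_total = 1 / 0.3528 = 2.834 W/m^2K

2.834 W/m^2K


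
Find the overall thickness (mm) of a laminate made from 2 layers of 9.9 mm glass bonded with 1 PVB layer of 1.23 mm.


Total thickness = glass contribution + PVB contribution
  Glass: 2 * 9.9 = 19.8 mm
  PVB: 1 * 1.23 = 1.23 mm
  Total = 19.8 + 1.23 = 21.03 mm

21.03 mm


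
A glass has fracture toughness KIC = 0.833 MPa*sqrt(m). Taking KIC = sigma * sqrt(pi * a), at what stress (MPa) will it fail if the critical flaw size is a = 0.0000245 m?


Rearrange KIC = sigma * sqrt(pi * a):
  sigma = KIC / sqrt(pi * a)
  sqrt(pi * 0.0000245) = 0.008773
  sigma = 0.833 / 0.008773 = 94.95 MPa

94.95 MPa


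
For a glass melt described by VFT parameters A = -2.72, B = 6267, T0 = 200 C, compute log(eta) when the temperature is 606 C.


VFT equation: log(eta) = A + B / (T - T0)
  T - T0 = 606 - 200 = 406
  B / (T - T0) = 6267 / 406 = 15.436
  log(eta) = -2.72 + 15.436 = 12.716

12.716


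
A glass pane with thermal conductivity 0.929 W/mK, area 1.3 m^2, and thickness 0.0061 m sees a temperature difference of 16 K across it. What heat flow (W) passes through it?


Fourier's law: Q = k * A * dT / t
  Q = 0.929 * 1.3 * 16 / 0.0061
  Q = 19.3232 / 0.0061 = 3167.7 W

3167.7 W


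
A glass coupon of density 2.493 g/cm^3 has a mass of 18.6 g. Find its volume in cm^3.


Rearrange rho = m / V:
  V = m / rho
  V = 18.6 / 2.493 = 7.461 cm^3

7.461 cm^3


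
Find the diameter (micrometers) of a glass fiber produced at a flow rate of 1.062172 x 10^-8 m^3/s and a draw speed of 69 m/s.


Cross-sectional area from continuity:
  A = Q / v = 1.062172 x 10^-8 / 69 = 1.53938 x 10^-10 m^2
Diameter from circular cross-section:
  d = sqrt(4A / pi) * 10^6 (m -> um)
  d = sqrt(4 * 1.53938 x 10^-10 / pi) * 10^6 = 14.0 um

14.0 um


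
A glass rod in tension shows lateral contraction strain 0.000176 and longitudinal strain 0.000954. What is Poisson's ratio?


Poisson's ratio: nu = lateral strain / axial strain
  nu = 0.000176 / 0.000954 = 0.1845

0.1845


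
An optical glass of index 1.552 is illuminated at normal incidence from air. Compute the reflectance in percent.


Fresnel reflectance at normal incidence:
  R = ((n - 1)/(n + 1))^2
  (n - 1)/(n + 1) = (1.552 - 1)/(1.552 + 1) = 0.216301
  R = 0.216301^2 = 0.0467861
  R(%) = 0.0467861 * 100 = 4.679%

4.679%


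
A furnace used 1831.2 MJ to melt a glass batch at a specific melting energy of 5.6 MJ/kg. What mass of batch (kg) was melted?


Rearrange E = m * s for m:
  m = E / s
  m = 1831.2 / 5.6 = 327.0 kg

327.0 kg


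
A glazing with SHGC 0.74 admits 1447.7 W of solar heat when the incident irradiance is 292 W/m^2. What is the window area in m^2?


Rearrange Q = Area * SHGC * Irradiance:
  Area = Q / (SHGC * Irradiance)
  Area = 1447.7 / (0.74 * 292) = 6.7 m^2

6.7 m^2


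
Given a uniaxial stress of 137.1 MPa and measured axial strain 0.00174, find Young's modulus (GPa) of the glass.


Young's modulus: E = stress / strain
  E = 137.1 MPa / 0.00174 = 78793.1 MPa
Convert to GPa: 78793.1 / 1000 = 78.79 GPa

78.79 GPa


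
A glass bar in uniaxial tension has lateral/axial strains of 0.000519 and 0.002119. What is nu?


Poisson's ratio: nu = lateral strain / axial strain
  nu = 0.000519 / 0.002119 = 0.2449

0.2449


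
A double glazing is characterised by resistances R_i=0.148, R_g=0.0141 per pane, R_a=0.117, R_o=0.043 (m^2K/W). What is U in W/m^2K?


Total thermal resistance (series):
  R_total = R_in + R_glass + R_air + R_glass + R_out
  R_total = 0.148 + 0.0141 + 0.117 + 0.0141 + 0.043 = 0.3362 m^2K/W
U-value = 1 / R_total = 1 / 0.3362 = 2.974 W/m^2K

2.974 W/m^2K


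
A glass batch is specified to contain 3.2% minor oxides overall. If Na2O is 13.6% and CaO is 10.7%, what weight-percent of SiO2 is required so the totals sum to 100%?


Known pieces sum to 100%:
  SiO2 = 100 - (others + Na2O + CaO)
  SiO2 = 100 - (3.2 + 13.6 + 10.7) = 72.5%

72.5%


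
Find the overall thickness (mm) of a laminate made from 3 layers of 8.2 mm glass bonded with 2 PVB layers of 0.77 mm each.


Total thickness = glass contribution + PVB contribution
  Glass: 3 * 8.2 = 24.6 mm
  PVB: 2 * 0.77 = 1.54 mm
  Total = 24.6 + 1.54 = 26.14 mm

26.14 mm


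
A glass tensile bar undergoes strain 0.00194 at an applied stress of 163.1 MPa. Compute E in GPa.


Young's modulus: E = stress / strain
  E = 163.1 MPa / 0.00194 = 84072.16 MPa
Convert to GPa: 84072.16 / 1000 = 84.07 GPa

84.07 GPa


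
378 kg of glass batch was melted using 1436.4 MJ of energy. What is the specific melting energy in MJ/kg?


Rearrange E = m * s for s:
  s = E / m
  s = 1436.4 / 378 = 3.8 MJ/kg

3.8 MJ/kg


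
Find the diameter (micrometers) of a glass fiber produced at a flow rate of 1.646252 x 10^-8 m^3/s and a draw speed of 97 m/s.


Cross-sectional area from continuity:
  A = Q / v = 1.646252 x 10^-8 / 97 = 1.697167 x 10^-10 m^2
Diameter from circular cross-section:
  d = sqrt(4A / pi) * 10^6 (m -> um)
  d = sqrt(4 * 1.697167 x 10^-10 / pi) * 10^6 = 14.7 um

14.7 um


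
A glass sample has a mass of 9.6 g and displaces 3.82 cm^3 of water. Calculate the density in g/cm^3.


Use the definition of density:
  rho = mass / volume
  rho = 9.6 / 3.82 = 2.513 g/cm^3

2.513 g/cm^3


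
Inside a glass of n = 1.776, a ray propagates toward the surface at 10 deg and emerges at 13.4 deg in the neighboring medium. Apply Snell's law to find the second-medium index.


Apply Snell's law: n1 * sin(theta1) = n2 * sin(theta2)
  n2 = n1 * sin(theta1) / sin(theta2)
  sin(10) = 0.173648
  sin(13.4) = 0.231748
  n2 = 1.776 * 0.173648 / 0.231748 = 1.3308

1.3308


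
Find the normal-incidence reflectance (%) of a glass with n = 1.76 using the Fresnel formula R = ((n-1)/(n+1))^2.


Fresnel reflectance at normal incidence:
  R = ((n - 1)/(n + 1))^2
  (n - 1)/(n + 1) = (1.76 - 1)/(1.76 + 1) = 0.275362
  R = 0.275362^2 = 0.0758242
  R(%) = 0.0758242 * 100 = 7.582%

7.582%


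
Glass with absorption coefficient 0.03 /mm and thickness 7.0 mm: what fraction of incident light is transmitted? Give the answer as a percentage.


Beer-Lambert law: T = exp(-alpha * thickness)
  exponent = -0.03 * 7.0 = -0.21
  T = exp(-0.21) = 0.8106
  Percentage = 0.8106 * 100 = 81.06%

81.06%


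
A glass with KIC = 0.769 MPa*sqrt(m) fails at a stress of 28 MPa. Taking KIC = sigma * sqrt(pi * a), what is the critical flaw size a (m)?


Rearrange KIC = sigma * sqrt(pi * a):
  sqrt(pi * a) = KIC / sigma
  sqrt(pi * a) = 0.769 / 28 = 0.027464
  a = (KIC / sigma)^2 / pi
  a = 0.027464^2 / pi = 0.0002401 m

0.0002401 m


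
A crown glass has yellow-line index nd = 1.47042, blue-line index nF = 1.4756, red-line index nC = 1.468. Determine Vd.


Abbe number formula: Vd = (nd - 1) / (nF - nC)
  nd - 1 = 1.47042 - 1 = 0.47042
  nF - nC = 1.4756 - 1.468 = 0.0076
  Vd = 0.47042 / 0.0076 = 61.9

61.9


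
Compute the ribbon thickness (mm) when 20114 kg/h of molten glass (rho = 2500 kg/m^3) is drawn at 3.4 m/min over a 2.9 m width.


Ribbon cross-section from mass balance:
  Volume rate = throughput / density = 20114 / 2500 = 8.0456 m^3/h
  thickness = volume rate / (speed * 60 * width), i.e.
  thickness = throughput / (60 * speed * width * density) * 1000
  thickness = 20114 / (60 * 3.4 * 2.9 * 2500) * 1000 = 13.6 mm

13.6 mm


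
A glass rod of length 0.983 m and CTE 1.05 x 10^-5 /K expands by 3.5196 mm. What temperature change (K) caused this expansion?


Rearrange dL = alpha * L0 * dT for dT:
  dT = dL / (alpha * L0)
  dL (m) = 3.5196 / 1000 = 0.0035196
  dT = 0.0035196 / ((1.05 x 10^-5) * 0.983) = 341.0 K

341.0 K


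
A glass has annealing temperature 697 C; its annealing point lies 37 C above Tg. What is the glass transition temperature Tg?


Rearrange T_anneal = Tg + offset for Tg:
  Tg = T_anneal - offset = 697 - 37 = 660 C

660 C


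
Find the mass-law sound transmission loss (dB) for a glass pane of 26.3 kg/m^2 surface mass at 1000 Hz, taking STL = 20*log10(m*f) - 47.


Mass law: STL = 20 * log10(m * f) - 47
  m * f = 26.3 * 1000 = 26300
  log10(26300) = 4.41996
  STL = 20 * 4.41996 - 47 = 88.3992 - 47 = 41.4 dB

41.4 dB


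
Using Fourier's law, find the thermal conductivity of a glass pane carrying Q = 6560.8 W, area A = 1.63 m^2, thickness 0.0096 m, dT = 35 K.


Fourier's law rearranged: k = Q * t / (A * dT)
  Numerator = 6560.8 * 0.0096 = 62.98368
  Denominator = 1.63 * 35 = 57.05
  k = 62.98368 / 57.05 = 1.104 W/mK

1.104 W/mK


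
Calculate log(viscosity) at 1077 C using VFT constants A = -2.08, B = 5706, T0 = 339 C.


VFT equation: log(eta) = A + B / (T - T0)
  T - T0 = 1077 - 339 = 738
  B / (T - T0) = 5706 / 738 = 7.732
  log(eta) = -2.08 + 7.732 = 5.652

5.652


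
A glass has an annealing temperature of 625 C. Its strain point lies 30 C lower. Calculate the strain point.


Strain point = annealing point - difference:
  T_strain = 625 - 30 = 595 C

595 C


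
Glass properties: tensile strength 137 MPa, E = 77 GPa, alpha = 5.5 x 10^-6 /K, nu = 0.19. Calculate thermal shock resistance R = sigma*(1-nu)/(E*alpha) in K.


Thermal shock resistance: R = sigma * (1 - nu) / (E * alpha)
  Numerator = 137 * (1 - 0.19) = 110.97
  Denominator = 77 * 1000 * (5.5 x 10^-6) = 0.4235
  R = 110.97 / 0.4235 = 262.0 K

262.0 K


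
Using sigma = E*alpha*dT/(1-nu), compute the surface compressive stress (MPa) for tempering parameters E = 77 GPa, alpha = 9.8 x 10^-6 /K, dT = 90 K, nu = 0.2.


Tempering stress: sigma = E * alpha * dT / (1 - nu)
  E (MPa) = 77 * 1000 = 77000
  Numerator = 77000 * (9.8 x 10^-6) * 90 = 67.914
  Denominator = 1 - 0.2 = 0.8
  sigma = 67.914 / 0.8 = 84.9 MPa

84.9 MPa


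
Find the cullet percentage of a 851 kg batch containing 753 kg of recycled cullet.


Cullet ratio = (cullet mass / total batch mass) * 100
  Ratio = 753 / 851 * 100 = 88.48%

88.48%


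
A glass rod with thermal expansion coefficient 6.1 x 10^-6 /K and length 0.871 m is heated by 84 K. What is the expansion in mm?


Thermal expansion formula: dL = alpha * L0 * dT
  dL = (6.1 x 10^-6) * 0.871 * 84 = 0.0004463 m
Convert to mm: 0.0004463 * 1000 = 0.4463 mm

0.4463 mm


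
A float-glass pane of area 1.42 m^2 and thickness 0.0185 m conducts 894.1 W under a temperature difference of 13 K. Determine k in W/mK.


Fourier's law rearranged: k = Q * t / (A * dT)
  Numerator = 894.1 * 0.0185 = 16.54085
  Denominator = 1.42 * 13 = 18.46
  k = 16.54085 / 18.46 = 0.896 W/mK

0.896 W/mK


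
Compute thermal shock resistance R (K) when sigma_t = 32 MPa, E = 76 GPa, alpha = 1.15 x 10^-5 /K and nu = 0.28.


Thermal shock resistance: R = sigma * (1 - nu) / (E * alpha)
  Numerator = 32 * (1 - 0.28) = 23.04
  Denominator = 76 * 1000 * (1.15 x 10^-5) = 0.874
  R = 23.04 / 0.874 = 26.4 K

26.4 K


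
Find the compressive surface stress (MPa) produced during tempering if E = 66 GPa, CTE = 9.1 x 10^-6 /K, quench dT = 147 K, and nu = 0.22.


Tempering stress: sigma = E * alpha * dT / (1 - nu)
  E (MPa) = 66 * 1000 = 66000
  Numerator = 66000 * (9.1 x 10^-6) * 147 = 88.2882
  Denominator = 1 - 0.22 = 0.78
  sigma = 88.2882 / 0.78 = 113.2 MPa

113.2 MPa


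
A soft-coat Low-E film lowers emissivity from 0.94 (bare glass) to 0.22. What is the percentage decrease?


Percentage reduction = (1 - coated/uncoated) * 100
  Ratio = 0.22 / 0.94 = 0.234
  Reduction = (1 - 0.234) * 100 = 76.6%

76.6%


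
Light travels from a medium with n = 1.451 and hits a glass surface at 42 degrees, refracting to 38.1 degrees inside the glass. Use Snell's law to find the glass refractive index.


Apply Snell's law: n1 * sin(theta1) = n2 * sin(theta2)
  n2 = n1 * sin(theta1) / sin(theta2)
  sin(42) = 0.669131
  sin(38.1) = 0.617036
  n2 = 1.451 * 0.669131 / 0.617036 = 1.5735

1.5735


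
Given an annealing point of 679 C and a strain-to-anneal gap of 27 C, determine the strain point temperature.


Strain point = annealing point - difference:
  T_strain = 679 - 27 = 652 C

652 C
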